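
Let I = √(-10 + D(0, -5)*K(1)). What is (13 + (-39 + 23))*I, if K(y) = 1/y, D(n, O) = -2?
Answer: -6*I*√3 ≈ -10.392*I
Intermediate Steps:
I = 2*I*√3 (I = √(-10 - 2/1) = √(-10 - 2*1) = √(-10 - 2) = √(-12) = 2*I*√3 ≈ 3.4641*I)
(13 + (-39 + 23))*I = (13 + (-39 + 23))*(2*I*√3) = (13 - 16)*(2*I*√3) = -6*I*√3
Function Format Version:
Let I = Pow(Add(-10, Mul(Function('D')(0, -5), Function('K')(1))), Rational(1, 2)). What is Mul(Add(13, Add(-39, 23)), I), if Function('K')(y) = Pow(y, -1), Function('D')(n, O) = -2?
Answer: Mul(-6, I, Pow(3, Rational(1, 2))) ≈ Mul(-10.392, I)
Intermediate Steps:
I = Mul(2, I, Pow(3, Rational(1, 2))) (I = Pow(Add(-10, Mul(-2, Pow(1, -1))), Rational(1, 2)) = Pow(Add(-10, Mul(-2, 1)), Rational(1, 2)) = Pow(Add(-10, -2), Rational(1, 2)) = Pow(-12, Rational(1, 2)) = Mul(2, I, Pow(3, Rational(1, 2))) ≈ Mul(3.4641, I))
Mul(Add(13, Add(-39, 23)), I) = Mul(Add(13, Add(-39, 23)), Mul(2, I, Pow(3, Rational(1, 2)))) = Mul(Add(13, -16), Mul(2, I, Pow(3, Rational(1, 2)))) = Mul(-3, Mul(2, I, Pow(3, Rational(1, 2)))) = Mul(-6, I, Pow(3, Rational(1, 2)))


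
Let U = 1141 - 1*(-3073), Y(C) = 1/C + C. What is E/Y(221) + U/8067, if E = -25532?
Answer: -22656404068/197004207 ≈ -115.00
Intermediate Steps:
Y(C) = C + 1/C
U = 4214 (U = 1141 + 3073 = 4214)
E/Y(221) + U/8067 = -25532/(221 + 1/221) + 4214/8067 = -25532/(221 + 1/221) + 4214*(1/8067) = -25532/48842/221 + 4214/8067 = -25532*221/48842 + 4214/8067 = -2821286/24421 + 4214/8067 = -22656404068/197004207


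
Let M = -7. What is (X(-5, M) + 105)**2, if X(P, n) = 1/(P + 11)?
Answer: 398161/36 ≈ 11060.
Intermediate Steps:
X(P, n) = 1/(11 + P)
(X(-5, M) + 105)**2 = (1/(11 - 5) + 105)**2 = (1/6 + 105)**2 = (631/6)**2 = 398161/36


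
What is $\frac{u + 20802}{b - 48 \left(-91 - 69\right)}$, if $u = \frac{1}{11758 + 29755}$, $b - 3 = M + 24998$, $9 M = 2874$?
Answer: $\frac{2590660281}{4109828513} \approx 0.63036$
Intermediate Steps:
$M = \frac{958}{3}$ ($M = \frac{1}{9} \cdot 2874 = \frac{958}{3} \approx 319.33$)
$b = \frac{75961}{3}$ ($b = 3 + \left(\frac{958}{3} + 24998\right) = 3 + \frac{75952}{3} = \frac{75961}{3} \approx 25320.0$)
$u = \frac{1}{41513} \approx 2.4089 \cdot 10^{-5}$
$\frac{u + 20802}{b - 48 \left(-91 - 69\right)} = \frac{\frac{1}{41513} + 20802}{\frac{75961}{3} - 48 \left(-91 - 69\right)} = \frac{863553427}{41513 \left(\frac{75961}{3} - 48 \left(-91 - 69\right)\right)} = \frac{863553427}{41513 \left(\frac{75961}{3} - -7680\right)} = \frac{863553427}{41513 \left(\frac{75961}{3} + 7680\right)} = \frac{863553427}{41513 \cdot \frac{99001}{3}} = \frac{863553427}{41513} \cdot \frac{3}{99001} = \frac{2590660281}{4109828513}$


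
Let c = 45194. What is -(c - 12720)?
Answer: -32474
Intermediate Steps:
-(c - 12720) = -(45194 - 12720) = -1*32474 = -32474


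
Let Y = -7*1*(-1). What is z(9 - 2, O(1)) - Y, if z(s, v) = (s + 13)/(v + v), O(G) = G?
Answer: 3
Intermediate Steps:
z(s, v) = (13 + s)/(2*v) (z(s, v) = (13 + s)/((2*v)) = (13 + s)*(1/(2*v)) = (13 + s)/(2*v))
Y = 7 (Y = -7*(-1) = 7)
z(9 - 2, O(1)) - Y = (1/2)*(13 + (9 - 2))/1 - 1*7 = (1/2)*1*(13 + 7) - 7 = (1/2)*1*20 - 7 = 10 - 7 = 3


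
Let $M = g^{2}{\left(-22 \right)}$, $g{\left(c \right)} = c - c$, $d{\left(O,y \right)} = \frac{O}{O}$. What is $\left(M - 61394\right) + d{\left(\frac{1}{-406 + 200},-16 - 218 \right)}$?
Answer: $-61393$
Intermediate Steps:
$d{\left(O,y \right)} = 1$
$g{\left(c \right)} = 0$
$M = 0$ ($M = 0^{2} = 0$)
$\left(M - 61394\right) + d{\left(\frac{1}{-406 + 200},-16 - 218 \right)} = \left(0 - 61394\right) + 1 = -61394 + 1 = -61393$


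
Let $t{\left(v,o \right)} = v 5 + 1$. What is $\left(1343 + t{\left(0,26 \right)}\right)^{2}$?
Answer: $1806336$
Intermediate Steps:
$t{\left(v,o \right)} = 1 + 5 v$ ($t{\left(v,o \right)} = 5 v + 1 = 1 + 5 v$)
$\left(1343 + t{\left(0,26 \right)}\right)^{2} = \left(1343 + \left(1 + 5 \cdot 0\right)\right)^{2} = \left(1343 + \left(1 + 0\right)\right)^{2} = \left(1343 + 1\right)^{2} = 1344^{2} = 1806336$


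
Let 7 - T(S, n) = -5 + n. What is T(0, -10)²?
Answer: 484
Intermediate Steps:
T(S, n) = 12 - n (T(S, n) = 7 - (-5 + n) = 7 + (5 - n) = 12 - n)
T(0, -10)² = (12 - 1*(-10))² = (12 + 10)² = 22² = 484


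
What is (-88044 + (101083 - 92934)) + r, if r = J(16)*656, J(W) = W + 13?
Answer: -60871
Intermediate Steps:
J(W) = 13 + W
r = 19024 (r = (13 + 16)*656 = 29*656 = 19024)
(-88044 + (101083 - 92934)) + r = (-88044 + (101083 - 92934)) + 19024 = (-88044 + 8149) + 19024 = -79895 + 19024 = -60871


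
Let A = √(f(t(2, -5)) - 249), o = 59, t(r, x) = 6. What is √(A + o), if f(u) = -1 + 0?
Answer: √(59 + 5*I*√10) ≈ 7.7486 + 1.0203*I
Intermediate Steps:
f(u) = -1
A = 5*I*√10 (A = √(-1 - 249) = √(-250) = 5*I*√10 ≈ 15.811*I)
√(A + o) = √(5*I*√10 + 59) = √(59 + 5*I*√10)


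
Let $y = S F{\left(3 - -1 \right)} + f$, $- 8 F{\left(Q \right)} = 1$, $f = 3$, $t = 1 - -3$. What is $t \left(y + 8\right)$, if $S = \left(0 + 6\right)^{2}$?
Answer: $26$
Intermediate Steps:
$S = 36$ ($S = 6^{2} = 36$)
$t = 4$ ($t = 1 + 3 = 4$)
$F{\left(Q \right)} = - \frac{1}{8}$ ($F{\left(Q \right)} = \left(- \frac{1}{8}\right) 1 = - \frac{1}{8}$)
$y = - \frac{3}{2}$ ($y = 36 \left(- \frac{1}{8}\right) + 3 = - \frac{9}{2} + 3 = - \frac{3}{2} \approx -1.5$)
$t \left(y + 8\right) = 4 \left(- \frac{3}{2} + 8\right) = 4 \cdot \frac{13}{2} = 26$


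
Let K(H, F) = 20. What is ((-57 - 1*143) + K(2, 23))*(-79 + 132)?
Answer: -9540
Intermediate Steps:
((-57 - 1*143) + K(2, 23))*(-79 + 132) = ((-57 - 1*143) + 20)*(-79 + 132) = ((-57 - 143) + 20)*53 = (-200 + 20)*53 = -180*53 = -9540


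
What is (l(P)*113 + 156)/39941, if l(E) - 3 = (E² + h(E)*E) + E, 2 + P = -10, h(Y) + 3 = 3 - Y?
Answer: -861/39941 ≈ -0.021557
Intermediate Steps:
h(Y) = -Y (h(Y) = -3 + (3 - Y) = -Y)
P = -12 (P = -2 - 10 = -12)
l(E) = 3 + E (l(E) = 3 + ((E² + (-E)*E) + E) = 3 + ((E² - E²) + E) = 3 + (0 + E) = 3 + E)
(l(P)*113 + 156)/39941 = ((3 - 12)*113 + 156)/39941 = (-9*113 + 156)*(1/39941) = (-1017 + 156)*(1/39941) = -861*1/39941 = -861/39941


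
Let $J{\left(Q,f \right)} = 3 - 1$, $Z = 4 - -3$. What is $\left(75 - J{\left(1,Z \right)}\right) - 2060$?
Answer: $-1987$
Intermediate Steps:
$Z = 7$ ($Z = 4 + 3 = 7$)
$J{\left(Q,f \right)} = 2$
$\left(75 - J{\left(1,Z \right)}\right) - 2060 = \left(75 - 2\right) - 2060 = 73 - 2060 = -1987$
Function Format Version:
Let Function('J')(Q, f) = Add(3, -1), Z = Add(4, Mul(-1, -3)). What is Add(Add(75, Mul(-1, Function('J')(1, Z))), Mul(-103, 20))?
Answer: -1987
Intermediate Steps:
Z = 7 (Z = Add(4, 3) = 7)
Function('J')(Q, f) = 2
Add(Add(75, Mul(-1, Function('J')(1, Z))), Mul(-103, 20)) = Add(Add(75, Mul(-1, 2)), Mul(-103, 20)) = Add(Add(75, -2), -2060) = Add(73, -2060) = -1987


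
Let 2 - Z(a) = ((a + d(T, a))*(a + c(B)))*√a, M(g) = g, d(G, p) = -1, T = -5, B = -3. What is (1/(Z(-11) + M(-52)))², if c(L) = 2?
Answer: -I/(10800*√11 + 125804*I) ≈ -7.3528e-6 - 2.0935e-6*I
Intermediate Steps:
Z(a) = 2 - √a*(-1 + a)*(2 + a) (Z(a) = 2 - (a - 1)*(a + 2)*√a = 2 - (-1 + a)*(2 + a)*√a = 2 - √a*(-1 + a)*(2 + a))
(1/(Z(-11) + M(-52)))² = (1/((2 - (-11)^(3/2) - (-11)^(5/2) + 2*√(-11)) - 52))² = (1/((2 - (-11)*I*√11 - 121*I*√11 + 2*(I*√11)) - 52))² = (1/((2 + 11*I*√11 - 121*I*√11 + 2*I*√11) - 52))² = (1/((2 - 108*I*√11) - 52))² = (1/(-50 - 108*I*√11))² = (-50 - 108*I*√11)⁻²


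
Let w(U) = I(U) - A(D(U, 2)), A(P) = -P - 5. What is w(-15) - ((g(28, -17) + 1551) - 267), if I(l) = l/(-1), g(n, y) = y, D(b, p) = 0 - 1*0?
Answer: -1247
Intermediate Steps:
D(b, p) = 0 (D(b, p) = 0 + 0 = 0)
A(P) = -5 - P
I(l) = -l (I(l) = l*(-1) = -l)
w(U) = 5 - U (w(U) = -U - (-5 - 1*0) = -U - (-5 + 0) = -U - 1*(-5) = -U + 5 = 5 - U)
w(-15) - ((g(28, -17) + 1551) - 267) = (5 - 1*(-15)) - ((-17 + 1551) - 267) = (5 + 15) - (1534 - 267) = 20 - 1*1267 = 20 - 1267 = -1247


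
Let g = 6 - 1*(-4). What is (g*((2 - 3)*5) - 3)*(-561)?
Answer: 29733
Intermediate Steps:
g = 10 (g = 6 + 4 = 10)
(g*((2 - 3)*5) - 3)*(-561) = (10*((2 - 3)*5) - 3)*(-561) = (10*(-1*5) - 3)*(-561) = (10*(-5) - 3)*(-561) = (-50 - 3)*(-561) = -53*(-561) = 29733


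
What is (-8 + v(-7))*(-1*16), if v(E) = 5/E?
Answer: 976/7 ≈ 139.43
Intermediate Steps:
(-8 + v(-7))*(-1*16) = (-8 + 5/(-7))*(-1*16) = (-8 + 5*(-⅐))*(-16) = (-8 - 5/7)*(-16) = -61/7*(-16) = 976/7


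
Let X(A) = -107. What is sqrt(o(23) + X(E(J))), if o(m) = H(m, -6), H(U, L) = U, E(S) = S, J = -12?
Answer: 2*I*sqrt(21) ≈ 9.1651*I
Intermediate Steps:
o(m) = m
sqrt(o(23) + X(E(J))) = sqrt(23 - 107) = sqrt(-84) = 2*I*sqrt(21)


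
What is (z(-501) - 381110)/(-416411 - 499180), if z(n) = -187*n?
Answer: 287423/915591 ≈ 0.31392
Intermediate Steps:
(z(-501) - 381110)/(-416411 - 499180) = (-187*(-501) - 381110)/(-416411 - 499180) = (93687 - 381110)/(-915591) = -287423*(-1/915591) = 287423/915591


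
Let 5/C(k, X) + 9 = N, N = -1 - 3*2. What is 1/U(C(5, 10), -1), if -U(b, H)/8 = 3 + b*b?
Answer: -32/793 ≈ -0.040353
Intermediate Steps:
N = -7 (N = -1 - 6 = -7)
C(k, X) = -5/16 (C(k, X) = 5/(-9 - 7) = 5/(-16) = 5*(-1/16) = -5/16)
U(b, H) = -24 - 8*b² (U(b, H) = -8*(3 + b*b) = -8*(3 + b²) = -24 - 8*b²)
1/U(C(5, 10), -1) = 1/(-24 - 8*(-5/16)²) = 1/(-24 - 8*25/256) = 1/(-24 - 25/32) = 1/(-793/32) = -32/793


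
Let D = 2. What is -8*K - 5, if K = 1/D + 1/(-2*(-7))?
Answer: -67/7 ≈ -9.5714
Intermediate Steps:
K = 4/7 (K = 1/2 + 1/(-2*(-7)) = 1*(½) - ½*(-⅐) = ½ + 1/14 = 4/7 ≈ 0.57143)
-8*K - 5 = -8*4/7 - 5 = -32/7 - 5 = -67/7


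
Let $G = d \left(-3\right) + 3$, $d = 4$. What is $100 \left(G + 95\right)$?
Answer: $8600$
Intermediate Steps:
$G = -9$ ($G = 4 \left(-3\right) + 3 = -12 + 3 = -9$)
$100 \left(G + 95\right) = 100 \left(-9 + 95\right) = 100 \cdot 86 = 8600$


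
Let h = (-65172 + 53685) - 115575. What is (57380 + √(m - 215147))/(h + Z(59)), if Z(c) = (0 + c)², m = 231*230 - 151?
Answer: -57380/123581 - 2*I*√40542/123581 ≈ -0.46431 - 0.0032586*I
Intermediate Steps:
m = 52979 (m = 53130 - 151 = 52979)
Z(c) = c²
h = -127062 (h = -11487 - 115575 = -127062)
(57380 + √(m - 215147))/(h + Z(59)) = (57380 + √(52979 - 215147))/(-127062 + 59²) = (57380 + √(-162168))/(-127062 + 3481) = (57380 + 2*I*√40542)/(-123581) = (57380 + 2*I*√40542)*(-1/123581) = -57380/123581 - 2*I*√40542/123581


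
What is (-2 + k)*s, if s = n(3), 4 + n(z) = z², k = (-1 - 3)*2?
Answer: -50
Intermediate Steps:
k = -8 (k = -4*2 = -8)
n(z) = -4 + z²
s = 5 (s = -4 + 3² = -4 + 9 = 5)
(-2 + k)*s = (-2 - 8)*5 = -10*5 = -50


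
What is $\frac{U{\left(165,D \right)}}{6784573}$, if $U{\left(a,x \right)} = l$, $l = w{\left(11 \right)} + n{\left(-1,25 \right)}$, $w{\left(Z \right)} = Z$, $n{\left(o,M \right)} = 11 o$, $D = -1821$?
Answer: $0$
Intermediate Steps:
$l = 0$ ($l = 11 + 11 \left(-1\right) = 11 - 11 = 0$)
$U{\left(a,x \right)} = 0$
$\frac{U{\left(165,D \right)}}{6784573} = \frac{0}{6784573} = 0 \cdot \frac{1}{6784573} = 0$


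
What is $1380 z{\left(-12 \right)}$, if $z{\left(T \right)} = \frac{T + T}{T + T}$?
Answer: $1380$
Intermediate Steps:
$z{\left(T \right)} = 1$ ($z{\left(T \right)} = \frac{2 T}{2 T} = 2 T \frac{1}{2 T} = 1$)
$1380 z{\left(-12 \right)} = 1380 \cdot 1 = 1380$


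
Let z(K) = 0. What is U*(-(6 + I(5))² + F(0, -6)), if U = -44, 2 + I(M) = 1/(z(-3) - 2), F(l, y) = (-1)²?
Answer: 495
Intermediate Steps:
F(l, y) = 1
I(M) = -5/2 (I(M) = -2 + 1/(0 - 2) = -2 + 1/(-2) = -2 - ½ = -5/2)
U*(-(6 + I(5))² + F(0, -6)) = -44*(-(6 - 5/2)² + 1) = -44*(-(7/2)² + 1) = -44*(-1*49/4 + 1) = -44*(-49/4 + 1) = -44*(-45/4) = 495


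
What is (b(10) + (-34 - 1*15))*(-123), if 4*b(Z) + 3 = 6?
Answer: 23739/4 ≈ 5934.8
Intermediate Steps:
b(Z) = ¾ (b(Z) = -¾ + (¼)*6 = -¾ + 3/2 = ¾)
(b(10) + (-34 - 1*15))*(-123) = (¾ + (-34 - 1*15))*(-123) = (¾ + (-34 - 15))*(-123) = (¾ - 49)*(-123) = -193/4*(-123) = 23739/4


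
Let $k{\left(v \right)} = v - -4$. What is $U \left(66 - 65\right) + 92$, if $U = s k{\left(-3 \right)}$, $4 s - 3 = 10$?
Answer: $\frac{381}{4} \approx 95.25$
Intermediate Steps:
$k{\left(v \right)} = 4 + v$ ($k{\left(v \right)} = v + 4 = 4 + v$)
$s = \frac{13}{4}$ ($s = \frac{3}{4} + \frac{1}{4} \cdot 10 = \frac{3}{4} + \frac{5}{2} = \frac{13}{4} \approx 3.25$)
$U = \frac{13}{4}$ ($U = \frac{13 \left(4 - 3\right)}{4} = \frac{13}{4} \cdot 1 = \frac{13}{4} \approx 3.25$)
$U \left(66 - 65\right) + 92 = \frac{13 \left(66 - 65\right)}{4} + 92 = \frac{13}{4} \cdot 1 + 92 = \frac{13}{4} + 92 = \frac{381}{4}$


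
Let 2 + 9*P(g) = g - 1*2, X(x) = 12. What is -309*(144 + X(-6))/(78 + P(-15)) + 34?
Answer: -410614/683 ≈ -601.19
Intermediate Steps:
P(g) = -4/9 + g/9 (P(g) = -2/9 + (g - 1*2)/9 = -2/9 + (g - 2)/9 = -2/9 + (-2 + g)/9 = -2/9 + (-2/9 + g/9) = -4/9 + g/9)
-309*(144 + X(-6))/(78 + P(-15)) + 34 = -309*(144 + 12)/(78 + (-4/9 + (1/9)*(-15))) + 34 = -48204/(78 + (-4/9 - 5/3)) + 34 = -48204/(78 - 19/9) + 34 = -48204/683/9 + 34 = -48204*9/683 + 34 = -309*1404/683 + 34 = -433836/683 + 34 = -410614/683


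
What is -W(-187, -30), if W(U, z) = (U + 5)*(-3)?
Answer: -546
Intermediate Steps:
W(U, z) = -15 - 3*U (W(U, z) = (5 + U)*(-3) = -15 - 3*U)
-W(-187, -30) = -(-15 - 3*(-187)) = -(-15 + 561) = -1*546 = -546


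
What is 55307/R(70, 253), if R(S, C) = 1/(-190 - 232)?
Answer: -23339554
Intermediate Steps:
R(S, C) = -1/422 (R(S, C) = 1/(-422) = -1/422)
55307/R(70, 253) = 55307/(-1/422) = 55307*(-422) = -23339554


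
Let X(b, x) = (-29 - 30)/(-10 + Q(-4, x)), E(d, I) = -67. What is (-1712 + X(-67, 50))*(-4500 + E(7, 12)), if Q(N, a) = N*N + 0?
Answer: 47181677/6 ≈ 7.8636e+6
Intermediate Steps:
Q(N, a) = N² (Q(N, a) = N² + 0 = N²)
X(b, x) = -59/6 (X(b, x) = (-29 - 30)/(-10 + (-4)²) = -59/(-10 + 16) = -59/6)
(-1712 + X(-67, 50))*(-4500 + E(7, 12)) = (-1712 - 59/6)*(-4500 - 67) = -10331/6*(-4567) = 47181677/6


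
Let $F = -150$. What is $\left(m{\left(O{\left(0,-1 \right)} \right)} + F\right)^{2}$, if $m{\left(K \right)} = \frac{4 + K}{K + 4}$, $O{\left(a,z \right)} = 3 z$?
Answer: $22201$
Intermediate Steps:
$m{\left(K \right)} = 1$ ($m{\left(K \right)} = \frac{4 + K}{4 + K} = 1$)
$\left(m{\left(O{\left(0,-1 \right)} \right)} + F\right)^{2} = \left(1 - 150\right)^{2} = \left(-149\right)^{2} = 22201$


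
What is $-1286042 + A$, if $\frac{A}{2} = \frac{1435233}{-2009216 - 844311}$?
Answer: $- \frac{3669758440600}{2853527} \approx -1.286 \cdot 10^{6}$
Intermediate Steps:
$A = - \frac{2870466}{2853527}$ ($A = 2 \frac{1435233}{-2009216 - 844311} = 2 \frac{1435233}{-2853527} = 2 \cdot 1435233 \left(- \frac{1}{2853527}\right) = 2 \left(- \frac{1435233}{2853527}\right) = - \frac{2870466}{2853527} \approx -1.0059$)
$-1286042 + A = -1286042 - \frac{2870466}{2853527} = - \frac{3669758440600}{2853527}$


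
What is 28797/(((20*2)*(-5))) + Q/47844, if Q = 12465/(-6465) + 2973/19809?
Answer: -980242247602481/6807945234600 ≈ -143.99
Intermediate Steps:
Q = -5059972/2845893 (Q = 12465*(-1/6465) + 2973*(1/19809) = -831/431 + 991/6603 = -5059972/2845893 ≈ -1.7780)
28797/(((20*2)*(-5))) + Q/47844 = 28797/(((20*2)*(-5))) - 5059972/2845893/47844 = 28797/((40*(-5))) - 5059972/2845893*1/47844 = 28797/(-200) - 1264993/34039726173 = 28797*(-1/200) - 1264993/34039726173 = -28797/200 - 1264993/34039726173 = -980242247602481/6807945234600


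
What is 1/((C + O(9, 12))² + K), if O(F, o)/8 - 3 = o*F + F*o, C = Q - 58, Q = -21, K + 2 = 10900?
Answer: 1/2809827 ≈ 3.5589e-7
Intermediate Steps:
K = 10898 (K = -2 + 10900 = 10898)
C = -79 (C = -21 - 58 = -79)
O(F, o) = 24 + 16*F*o (O(F, o) = 24 + 8*(o*F + F*o) = 24 + 8*(F*o + F*o) = 24 + 8*(2*F*o) = 24 + 16*F*o)
1/((C + O(9, 12))² + K) = 1/((-79 + (24 + 16*9*12))² + 10898) = 1/((-79 + (24 + 1728))² + 10898) = 1/((-79 + 1752)² + 10898) = 1/(1673² + 10898) = 1/(2798929 + 10898) = 1/2809827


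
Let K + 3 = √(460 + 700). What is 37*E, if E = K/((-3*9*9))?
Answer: 37/81 - 74*√290/243 ≈ -4.7291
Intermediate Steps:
K = -3 + 2*√290 (K = -3 + √(460 + 700) = -3 + √1160 = -3 + 2*√290 ≈ 31.059)
E = 1/81 - 2*√290/243 (E = (-3 + 2*√290)/((-3*9*9)) = (-3 + 2*√290)/((-27*9)) = (-3 + 2*√290)/(-243) = (-3 + 2*√290)*(-1/243) = 1/81 - 2*√290/243 ≈ -0.12781)
37*E = 37*(1/81 - 2*√290/243) = 37/81 - 74*√290/243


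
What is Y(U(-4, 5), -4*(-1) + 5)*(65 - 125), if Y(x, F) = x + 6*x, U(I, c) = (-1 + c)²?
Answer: -6720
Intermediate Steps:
Y(x, F) = 7*x
Y(U(-4, 5), -4*(-1) + 5)*(65 - 125) = (7*(-1 + 5)²)*(65 - 125) = (7*4²)*(-60) = (7*16)*(-60) = 112*(-60) = -6720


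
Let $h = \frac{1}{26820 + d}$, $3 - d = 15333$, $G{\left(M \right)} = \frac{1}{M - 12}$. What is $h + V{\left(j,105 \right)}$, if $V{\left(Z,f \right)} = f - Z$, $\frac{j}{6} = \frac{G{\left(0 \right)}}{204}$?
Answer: $\frac{27346861}{260440} \approx 105.0$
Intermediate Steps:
$G{\left(M \right)} = \frac{1}{-12 + M}$
$d = -15330$ ($d = 3 - 15333 = -15330$)
$j = - \frac{1}{408}$ ($j = 6 \frac{1}{\left(-12 + 0\right) 204} = 6 \frac{1}{-12} \cdot \frac{1}{204} = 6 \left(\left(- \frac{1}{12}\right) \frac{1}{204}\right) = 6 \left(- \frac{1}{2448}\right) = - \frac{1}{408} \approx -0.002451$)
$h = \frac{1}{11490}$ ($h = \frac{1}{26820 - 15330} = \frac{1}{11490} \approx 8.7032 \cdot 10^{-5}$)
$h + V{\left(j,105 \right)} = \frac{1}{11490} + \left(105 - - \frac{1}{408}\right) = \frac{1}{11490} + \left(105 + \frac{1}{408}\right) = \frac{1}{11490} + \frac{42841}{408} = \frac{27346861}{260440}$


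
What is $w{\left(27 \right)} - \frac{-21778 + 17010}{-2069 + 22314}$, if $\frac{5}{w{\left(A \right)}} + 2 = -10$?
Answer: $- \frac{44009}{242940} \approx -0.18115$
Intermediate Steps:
$w{\left(A \right)} = - \frac{5}{12}$ ($w{\left(A \right)} = \frac{5}{-2 - 10} = \frac{5}{-12} = 5 \left(- \frac{1}{12}\right) = - \frac{5}{12}$)
$w{\left(27 \right)} - \frac{-21778 + 17010}{-2069 + 22314} = - \frac{5}{12} - \frac{-21778 + 17010}{-2069 + 22314} = - \frac{5}{12} - - \frac{4768}{20245} = - \frac{5}{12} + \frac{4768}{20245} = - \frac{44009}{242940}$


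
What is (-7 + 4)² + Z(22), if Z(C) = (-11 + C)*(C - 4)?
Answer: 207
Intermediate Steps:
Z(C) = (-11 + C)*(-4 + C)
(-7 + 4)² + Z(22) = (-7 + 4)² + (44 + 22² - 15*22) = (-3)² + (44 + 484 - 330) = 9 + 198 = 207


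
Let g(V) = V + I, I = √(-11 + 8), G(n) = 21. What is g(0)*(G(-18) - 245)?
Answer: -224*I*√3 ≈ -387.98*I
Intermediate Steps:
I = I*√3 (I = √(-3) = I*√3 ≈ 1.732*I)
g(V) = V + I*√3
g(0)*(G(-18) - 245) = (0 + I*√3)*(21 - 245) = (I*√3)*(-224) = -224*I*√3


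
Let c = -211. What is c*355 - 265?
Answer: -75170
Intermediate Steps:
c*355 - 265 = -211*355 - 265 = -74905 - 265 = -75170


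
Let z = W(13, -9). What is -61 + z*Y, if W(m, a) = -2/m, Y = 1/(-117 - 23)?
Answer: -55509/910 ≈ -60.999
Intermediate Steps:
Y = -1/140 (Y = 1/(-140) = -1/140 ≈ -0.0071429)
z = -2/13 ≈ -0.15385
-61 + z*Y = -61 - 2/13*(-1/140) = -61 + 1/910 = -55509/910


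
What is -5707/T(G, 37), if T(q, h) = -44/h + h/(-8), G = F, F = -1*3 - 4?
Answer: 1689272/1721 ≈ 981.56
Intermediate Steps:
F = -7 (F = -3 - 4 = -7)
G = -7
T(q, h) = -44/h - h/8 (T(q, h) = -44/h + h*(-1/8) = -44/h - h/8)
-5707/T(G, 37) = -5707/(-44/37 - 1/8*37) = -5707/(-44*1/37 - 37/8) = -5707/(-44/37 - 37/8) = -5707/(-1721/296) = -5707*(-296/1721) = 1689272/1721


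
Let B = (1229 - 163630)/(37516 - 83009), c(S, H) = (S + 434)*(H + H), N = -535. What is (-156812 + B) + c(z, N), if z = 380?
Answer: -46757179055/45493 ≈ -1.0278e+6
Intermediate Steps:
c(S, H) = 2*H*(434 + S) (c(S, H) = (434 + S)*(2*H) = 2*H*(434 + S))
B = 162401/45493 (B = -162401/(-45493) = -162401*(-1/45493) = 162401/45493 ≈ 3.5698)
(-156812 + B) + c(z, N) = (-156812 + 162401/45493) + 2*(-535)*(434 + 380) = -7133685915/45493 + 2*(-535)*814 = -7133685915/45493 - 870980 = -46757179055/45493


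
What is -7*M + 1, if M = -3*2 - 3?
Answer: 64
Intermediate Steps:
M = -9 (M = -6 - 3 = -9)
-7*M + 1 = -7*(-9) + 1 = 63 + 1 = 64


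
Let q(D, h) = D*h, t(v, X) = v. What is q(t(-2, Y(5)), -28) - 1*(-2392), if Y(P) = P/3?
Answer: 2448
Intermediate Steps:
Y(P) = P/3 (Y(P) = P*(1/3) = P/3)
q(t(-2, Y(5)), -28) - 1*(-2392) = -2*(-28) - 1*(-2392) = 56 + 2392 = 2448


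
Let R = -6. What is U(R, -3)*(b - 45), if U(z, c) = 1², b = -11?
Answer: -56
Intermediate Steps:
U(z, c) = 1
U(R, -3)*(b - 45) = 1*(-11 - 45) = 1*(-56) = -56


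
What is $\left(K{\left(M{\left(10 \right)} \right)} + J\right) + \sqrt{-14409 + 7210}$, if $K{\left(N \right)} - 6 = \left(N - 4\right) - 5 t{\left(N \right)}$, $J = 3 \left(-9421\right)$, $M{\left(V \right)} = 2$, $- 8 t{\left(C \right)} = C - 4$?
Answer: $- \frac{113041}{4} + i \sqrt{7199} \approx -28260.0 + 84.847 i$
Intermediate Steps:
$t{\left(C \right)} = \frac{1}{2} - \frac{C}{8}$ ($t{\left(C \right)} = - \frac{C - 4}{8} = - \frac{-4 + C}{8} = \frac{1}{2} - \frac{C}{8}$)
$J = -28263$
$K{\left(N \right)} = - \frac{1}{2} + \frac{13 N}{8}$ ($K{\left(N \right)} = 6 - \left(4 - N + 5 \left(\frac{1}{2} - \frac{N}{8}\right)\right) = 6 + \left(\left(-4 + N\right) + \left(- \frac{5}{2} + \frac{5 N}{8}\right)\right) = 6 + \left(- \frac{13}{2} + \frac{13 N}{8}\right) = - \frac{1}{2} + \frac{13 N}{8}$)
$\left(K{\left(M{\left(10 \right)} \right)} + J\right) + \sqrt{-14409 + 7210} = \left(\left(- \frac{1}{2} + \frac{13}{8} \cdot 2\right) - 28263\right) + \sqrt{-14409 + 7210} = \left(\left(- \frac{1}{2} + \frac{13}{4}\right) - 28263\right) + \sqrt{-7199} = \left(\frac{11}{4} - 28263\right) + i \sqrt{7199} = - \frac{113041}{4} + i \sqrt{7199}$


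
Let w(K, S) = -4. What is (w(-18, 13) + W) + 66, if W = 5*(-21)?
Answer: -43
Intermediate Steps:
W = -105
(w(-18, 13) + W) + 66 = (-4 - 105) + 66 = -109 + 66 = -43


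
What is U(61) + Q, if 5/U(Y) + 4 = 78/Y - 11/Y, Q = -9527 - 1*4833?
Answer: -2542025/177 ≈ -14362.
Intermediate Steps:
Q = -14360 (Q = -9527 - 4833 = -14360)
U(Y) = 5/(-4 + 67/Y) (U(Y) = 5/(-4 + (78/Y - 11/Y)) = 5/(-4 + 67/Y))
U(61) + Q = -5*61/(-67 + 4*61) - 14360 = -5*61/(-67 + 244) - 14360 = -5*61/177 - 14360 = -5*61*1/177 - 14360 = -305/177 - 14360 = -2542025/177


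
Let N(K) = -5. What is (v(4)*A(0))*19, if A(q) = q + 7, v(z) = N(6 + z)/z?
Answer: -665/4 ≈ -166.25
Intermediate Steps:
v(z) = -5/z
A(q) = 7 + q
(v(4)*A(0))*19 = ((-5/4)*(7 + 0))*19 = (-5*¼*7)*19 = -5/4*7*19 = -35/4*19 = -665/4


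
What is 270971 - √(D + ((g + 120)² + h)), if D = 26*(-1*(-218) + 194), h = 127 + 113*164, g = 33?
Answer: 270971 - 2*√13195 ≈ 2.7074e+5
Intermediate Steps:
h = 18659 (h = 127 + 18532 = 18659)
D = 10712 (D = 26*(218 + 194) = 26*412 = 10712)
270971 - √(D + ((g + 120)² + h)) = 270971 - √(10712 + ((33 + 120)² + 18659)) = 270971 - √(10712 + (153² + 18659)) = 270971 - √(10712 + (23409 + 18659)) = 270971 - √(10712 + 42068) = 270971 - √52780 = 270971 - 2*√13195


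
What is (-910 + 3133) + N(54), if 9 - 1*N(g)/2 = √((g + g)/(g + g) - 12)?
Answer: 2241 - 2*I*√11 ≈ 2241.0 - 6.6332*I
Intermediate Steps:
N(g) = 18 - 2*I*√11 (N(g) = 18 - 2*√((g + g)/(g + g) - 12) = 18 - 2*√((2*g)/((2*g)) - 12) = 18 - 2*√((2*g)*(1/(2*g)) - 12) = 18 - 2*√(1 - 12) = 18 - 2*I*√11)
(-910 + 3133) + N(54) = (-910 + 3133) + (18 - 2*I*√11) = 2223 + (18 - 2*I*√11) = 2241 - 2*I*√11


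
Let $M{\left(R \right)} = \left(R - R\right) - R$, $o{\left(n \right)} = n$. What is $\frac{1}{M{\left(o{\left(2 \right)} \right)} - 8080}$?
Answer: $- \frac{1}{8082} \approx -0.00012373$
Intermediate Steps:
$M{\left(R \right)} = - R$ ($M{\left(R \right)} = 0 - R = - R$)
$\frac{1}{M{\left(o{\left(2 \right)} \right)} - 8080} = \frac{1}{\left(-1\right) 2 - 8080} = \frac{1}{-2 - 8080} = \frac{1}{-8082} = - \frac{1}{8082}$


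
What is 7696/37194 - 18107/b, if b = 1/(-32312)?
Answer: 10880609726096/18597 ≈ 5.8507e+8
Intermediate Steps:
b = -1/32312 ≈ -3.0948e-5
7696/37194 - 18107/b = 7696/37194 - 18107/(-1/32312) = 7696*(1/37194) - 18107*(-32312) = 3848/18597 + 585073384 = 10880609726096/18597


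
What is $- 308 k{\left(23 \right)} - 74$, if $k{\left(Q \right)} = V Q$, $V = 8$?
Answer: $-56746$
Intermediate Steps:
$k{\left(Q \right)} = 8 Q$
$- 308 k{\left(23 \right)} - 74 = - 308 \cdot 8 \cdot 23 - 74 = \left(-308\right) 184 - 74 = -56672 - 74 = -56746$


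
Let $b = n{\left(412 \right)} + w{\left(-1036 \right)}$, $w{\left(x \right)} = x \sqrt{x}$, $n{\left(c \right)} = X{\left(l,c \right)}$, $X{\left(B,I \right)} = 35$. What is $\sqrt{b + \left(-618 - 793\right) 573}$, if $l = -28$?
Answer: $2 \sqrt{-202117 - 518 i \sqrt{259}} \approx 18.539 - 899.34 i$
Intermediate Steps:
$n{\left(c \right)} = 35$
$w{\left(x \right)} = x^{\frac{3}{2}}$
$b = 35 - 2072 i \sqrt{259}$ ($b = 35 + \left(-1036\right)^{\frac{3}{2}} = 35 - 2072 i \sqrt{259} \approx 35.0 - 33346.0 i$)
$\sqrt{b + \left(-618 - 793\right) 573} = \sqrt{\left(35 - 2072 i \sqrt{259}\right) + \left(-618 - 793\right) 573} = \sqrt{\left(35 - 2072 i \sqrt{259}\right) - 808503} = \sqrt{-808468 - 2072 i \sqrt{259}}$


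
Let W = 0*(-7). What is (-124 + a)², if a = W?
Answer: 15376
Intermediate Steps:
W = 0
a = 0
(-124 + a)² = (-124 + 0)² = (-124)² = 15376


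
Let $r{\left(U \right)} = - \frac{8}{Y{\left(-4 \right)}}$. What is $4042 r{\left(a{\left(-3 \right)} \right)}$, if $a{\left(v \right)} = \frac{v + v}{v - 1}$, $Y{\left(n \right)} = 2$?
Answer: $-16168$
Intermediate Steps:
$a{\left(v \right)} = \frac{2 v}{-1 + v}$
$r{\left(U \right)} = -4$ ($r{\left(U \right)} = - \frac{8}{2} = \left(-8\right) \frac{1}{2} = -4$)
$4042 r{\left(a{\left(-3 \right)} \right)} = 4042 \left(-4\right) = -16168$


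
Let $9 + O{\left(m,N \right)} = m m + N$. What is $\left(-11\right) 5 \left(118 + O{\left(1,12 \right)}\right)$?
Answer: $-6710$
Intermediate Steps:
$O{\left(m,N \right)} = -9 + N + m^{2}$ ($O{\left(m,N \right)} = -9 + \left(m m + N\right) = -9 + \left(m^{2} + N\right) = -9 + \left(N + m^{2}\right) = -9 + N + m^{2}$)
$\left(-11\right) 5 \left(118 + O{\left(1,12 \right)}\right) = \left(-11\right) 5 \left(118 + \left(-9 + 12 + 1^{2}\right)\right) = - 55 \left(118 + \left(-9 + 12 + 1\right)\right) = - 55 \left(118 + 4\right) = \left(-55\right) 122 = -6710$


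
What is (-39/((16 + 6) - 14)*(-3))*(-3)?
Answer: -351/8 ≈ -43.875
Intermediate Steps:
(-39/((16 + 6) - 14)*(-3))*(-3) = (-39/(22 - 14)*(-3))*(-3) = (-39/8*(-3))*(-3) = (-39*⅛*(-3))*(-3) = -39/8*(-3)*(-3) = (117/8)*(-3) = -351/8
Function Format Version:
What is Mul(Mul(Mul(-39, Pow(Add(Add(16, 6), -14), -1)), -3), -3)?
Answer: Rational(-351, 8) ≈ -43.875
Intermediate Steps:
Mul(Mul(Mul(-39, Pow(Add(Add(16, 6), -14), -1)), -3), -3) = Mul(Mul(Mul(-39, Pow(Add(22, -14), -1)), -3), -3) = Mul(Mul(Mul(-39, Pow(8, -1)), -3), -3) = Mul(Mul(Mul(-39, Rational(1, 8)), -3), -3) = Mul(Mul(Rational(-39, 8), -3), -3) = Mul(Rational(117, 8), -3) = Rational(-351, 8)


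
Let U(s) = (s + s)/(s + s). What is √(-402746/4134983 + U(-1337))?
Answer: 9*√190527611691/4134983 ≈ 0.95005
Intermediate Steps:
U(s) = 1 (U(s) = (2*s)/((2*s)) = (2*s)*(1/(2*s)) = 1)
√(-402746/4134983 + U(-1337)) = √(-402746/4134983 + 1) = √(3732237/4134983) = 9*√190527611691/4134983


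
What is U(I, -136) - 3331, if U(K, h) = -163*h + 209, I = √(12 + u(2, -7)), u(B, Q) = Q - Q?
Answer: 19046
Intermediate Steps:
u(B, Q) = 0
I = 2*√3 (I = √(12 + 0) = √12 = 2*√3 ≈ 3.4641)
U(K, h) = 209 - 163*h
U(I, -136) - 3331 = (209 - 163*(-136)) - 3331 = (209 + 22168) - 3331 = 22377 - 3331 = 19046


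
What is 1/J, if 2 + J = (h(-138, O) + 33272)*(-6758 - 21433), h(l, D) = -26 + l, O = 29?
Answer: -1/933347630 ≈ -1.0714e-9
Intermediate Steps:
J = -933347630 (J = -2 + ((-26 - 138) + 33272)*(-6758 - 21433) = -2 + (-164 + 33272)*(-28191) = -2 + 33108*(-28191) = -2 - 933347628 = -933347630)
1/J = 1/(-933347630) = -1/933347630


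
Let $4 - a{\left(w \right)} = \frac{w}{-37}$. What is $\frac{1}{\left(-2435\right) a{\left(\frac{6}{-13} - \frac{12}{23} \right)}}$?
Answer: $- \frac{11063}{107037730} \approx -0.00010336$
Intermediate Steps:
$a{\left(w \right)} = 4 + \frac{w}{37}$ ($a{\left(w \right)} = 4 - \frac{w}{-37} = 4 - w \left(- \frac{1}{37}\right) = 4 - - \frac{w}{37} = 4 + \frac{w}{37}$)
$\frac{1}{\left(-2435\right) a{\left(\frac{6}{-13} - \frac{12}{23} \right)}} = \frac{1}{\left(-2435\right) \left(4 + \frac{\frac{6}{-13} - \frac{12}{23}}{37}\right)} = \frac{1}{\left(-2435\right) \left(4 + \frac{6 \left(- \frac{1}{13}\right) - \frac{12}{23}}{37}\right)} = \frac{1}{\left(-2435\right) \left(4 + \frac{- \frac{6}{13} - \frac{12}{23}}{37}\right)} = \frac{1}{\left(-2435\right) \left(4 + \frac{1}{37} \left(- \frac{294}{299}\right)\right)} = \frac{1}{\left(-2435\right) \left(4 - \frac{294}{11063}\right)} = \frac{1}{\left(-2435\right) \frac{43958}{11063}} = \frac{1}{- \frac{107037730}{11063}} = - \frac{11063}{107037730}$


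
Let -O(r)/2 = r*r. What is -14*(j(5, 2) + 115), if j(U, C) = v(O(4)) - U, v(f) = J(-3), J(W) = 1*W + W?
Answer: -1456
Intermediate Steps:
J(W) = 2*W (J(W) = W + W = 2*W)
O(r) = -2*r² (O(r) = -2*r*r = -2*r²)
v(f) = -6 (v(f) = 2*(-3) = -6)
j(U, C) = -6 - U
-14*(j(5, 2) + 115) = -14*((-6 - 1*5) + 115) = -14*((-6 - 5) + 115) = -14*(-11 + 115) = -14*104 = -1456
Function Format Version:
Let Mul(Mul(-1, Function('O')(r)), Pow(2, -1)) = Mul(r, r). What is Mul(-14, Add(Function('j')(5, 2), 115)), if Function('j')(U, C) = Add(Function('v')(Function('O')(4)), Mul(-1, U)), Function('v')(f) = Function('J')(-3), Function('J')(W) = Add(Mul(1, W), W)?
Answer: -1456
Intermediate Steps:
Function('J')(W) = Mul(2, W) (Function('J')(W) = Add(W, W) = Mul(2, W))
Function('O')(r) = Mul(-2, Pow(r, 2)) (Function('O')(r) = Mul(-2, Mul(r, r)) = Mul(-2, Pow(r, 2)))
Function('v')(f) = -6 (Function('v')(f) = Mul(2, -3) = -6)
Function('j')(U, C) = Add(-6, Mul(-1, U))
Mul(-14, Add(Function('j')(5, 2), 115)) = Mul(-14, Add(Add(-6, Mul(-1, 5)), 115)) = Mul(-14, Add(Add(-6, -5), 115)) = Mul(-14, Add(-11, 115)) = Mul(-14, 104) = -1456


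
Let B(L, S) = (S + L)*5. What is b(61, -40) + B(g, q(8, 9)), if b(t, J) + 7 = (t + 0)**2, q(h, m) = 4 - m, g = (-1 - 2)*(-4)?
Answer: 3749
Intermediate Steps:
g = 12 (g = -3*(-4) = 12)
b(t, J) = -7 + t**2 (b(t, J) = -7 + (t + 0)**2 = -7 + t**2)
B(L, S) = 5*L + 5*S (B(L, S) = (L + S)*5 = 5*L + 5*S)
b(61, -40) + B(g, q(8, 9)) = (-7 + 61**2) + (5*12 + 5*(4 - 1*9)) = (-7 + 3721) + (60 + 5*(4 - 9)) = 3714 + (60 + 5*(-5)) = 3714 + (60 - 25) = 3714 + 35 = 3749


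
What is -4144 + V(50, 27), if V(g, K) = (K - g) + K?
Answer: -4140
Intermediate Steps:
V(g, K) = -g + 2*K
-4144 + V(50, 27) = -4144 + (-1*50 + 2*27) = -4144 + (-50 + 54) = -4144 + 4 = -4140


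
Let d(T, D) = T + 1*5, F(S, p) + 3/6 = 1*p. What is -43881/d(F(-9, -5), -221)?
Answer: 87762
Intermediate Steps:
F(S, p) = -½ + p (F(S, p) = -½ + 1*p = -½ + p)
d(T, D) = 5 + T (d(T, D) = T + 5 = 5 + T)
-43881/d(F(-9, -5), -221) = -43881/(5 + (-½ - 5)) = -43881/(5 - 11/2) = -43881/(-½) = -43881*(-2) = 87762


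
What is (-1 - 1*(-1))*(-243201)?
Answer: 0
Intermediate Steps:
(-1 - 1*(-1))*(-243201) = (-1 + 1)*(-243201) = 0*(-243201) = 0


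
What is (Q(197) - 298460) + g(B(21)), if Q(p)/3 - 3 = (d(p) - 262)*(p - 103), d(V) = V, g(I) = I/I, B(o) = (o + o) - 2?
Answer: -316780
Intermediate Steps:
B(o) = -2 + 2*o (B(o) = 2*o - 2 = -2 + 2*o)
g(I) = 1
Q(p) = 9 + 3*(-262 + p)*(-103 + p) (Q(p) = 9 + 3*((p - 262)*(p - 103)) = 9 + 3*((-262 + p)*(-103 + p)) = 9 + 3*(-262 + p)*(-103 + p))
(Q(197) - 298460) + g(B(21)) = ((80967 - 1095*197 + 3*197**2) - 298460) + 1 = ((80967 - 215715 + 3*38809) - 298460) + 1 = ((80967 - 215715 + 116427) - 298460) + 1 = (-18321 - 298460) + 1 = -316781 + 1 = -316780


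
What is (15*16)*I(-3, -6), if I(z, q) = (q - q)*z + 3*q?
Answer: -4320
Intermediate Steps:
I(z, q) = 3*q (I(z, q) = 0*z + 3*q = 0 + 3*q = 3*q)
(15*16)*I(-3, -6) = (15*16)*(3*(-6)) = 240*(-18) = -4320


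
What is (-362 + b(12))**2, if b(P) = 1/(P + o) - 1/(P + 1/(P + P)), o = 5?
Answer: 10946390625/83521 ≈ 1.3106e+5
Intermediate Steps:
b(P) = 1/(5 + P) - 1/(P + 1/(2*P)) (b(P) = 1/(P + 5) - 1/(P + 1/(P + P)) = 1/(5 + P) - 1/(P + 1/(2*P)))
(-362 + b(12))**2 = (-362 + (1 - 10*12)/(5 + 12 + 2*12**3 + 10*12**2))**2 = (-362 + (1 - 120)/(5 + 12 + 2*1728 + 10*144))**2 = (-362 - 119/(5 + 12 + 3456 + 1440))**2 = (-362 - 119/4913)**2 = (-362 + (1/4913)*(-119))**2 = (-362 - 7/289)**2 = (-104625/289)**2 = 10946390625/83521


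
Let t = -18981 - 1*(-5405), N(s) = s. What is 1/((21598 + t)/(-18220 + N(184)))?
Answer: -3006/1337 ≈ -2.2483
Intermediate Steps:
t = -13576 (t = -18981 + 5405 = -13576)
1/((21598 + t)/(-18220 + N(184))) = 1/((21598 - 13576)/(-18220 + 184)) = 1/(8022/(-18036)) = 1/(8022*(-1/18036)) = 1/(-1337/3006) = -3006/1337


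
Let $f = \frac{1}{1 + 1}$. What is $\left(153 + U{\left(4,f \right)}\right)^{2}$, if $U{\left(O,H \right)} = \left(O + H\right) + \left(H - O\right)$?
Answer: $23716$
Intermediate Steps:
$f = \frac{1}{2} \approx 0.5$
$U{\left(O,H \right)} = 2 H$ ($U{\left(O,H \right)} = \left(H + O\right) + \left(H - O\right) = 2 H$)
$\left(153 + U{\left(4,f \right)}\right)^{2} = \left(153 + 2 \cdot \frac{1}{2}\right)^{2} = \left(153 + 1\right)^{2} = 154^{2} = 23716$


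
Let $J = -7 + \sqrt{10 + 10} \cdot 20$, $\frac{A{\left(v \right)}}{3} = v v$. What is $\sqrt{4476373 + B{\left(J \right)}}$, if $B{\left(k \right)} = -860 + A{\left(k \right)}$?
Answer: $2 \sqrt{1124915 - 420 \sqrt{5}} \approx 2120.4$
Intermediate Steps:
$A{\left(v \right)} = 3 v^{2}$ ($A{\left(v \right)} = 3 v v = 3 v^{2}$)
$J = -7 + 40 \sqrt{5}$ ($J = -7 + \sqrt{20} \cdot 20 = -7 + 2 \sqrt{5} \cdot 20 = -7 + 40 \sqrt{5} \approx 82.443$)
$B{\left(k \right)} = -860 + 3 k^{2}$
$\sqrt{4476373 + B{\left(J \right)}} = \sqrt{4476373 - \left(860 - 3 \left(-7 + 40 \sqrt{5}\right)^{2}\right)} = \sqrt{4475513 + 3 \left(-7 + 40 \sqrt{5}\right)^{2}}$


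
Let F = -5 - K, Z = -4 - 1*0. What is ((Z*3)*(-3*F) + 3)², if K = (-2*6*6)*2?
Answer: 25070049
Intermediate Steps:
K = -144 (K = -12*6*2 = -72*2 = -144)
Z = -4 (Z = -4 + 0 = -4)
F = 139 (F = -5 - 1*(-144) = -5 + 144 = 139)
((Z*3)*(-3*F) + 3)² = ((-4*3)*(-3*139) + 3)² = (-12*(-417) + 3)² = (5004 + 3)² = 5007² = 25070049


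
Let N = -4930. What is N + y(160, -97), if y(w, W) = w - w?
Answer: -4930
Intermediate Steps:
y(w, W) = 0
N + y(160, -97) = -4930 + 0 = -4930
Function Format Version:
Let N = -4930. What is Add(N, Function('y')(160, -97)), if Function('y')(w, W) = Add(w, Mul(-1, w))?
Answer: -4930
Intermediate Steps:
Function('y')(w, W) = 0
Add(N, Function('y')(160, -97)) = Add(-4930, 0) = -4930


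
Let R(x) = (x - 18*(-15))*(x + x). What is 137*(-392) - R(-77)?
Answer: -23982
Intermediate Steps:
R(x) = 2*x*(270 + x) (R(x) = (x + 270)*(2*x) = (270 + x)*(2*x) = 2*x*(270 + x))
137*(-392) - R(-77) = 137*(-392) - 2*(-77)*(270 - 77) = -53704 - 2*(-77)*193 = -53704 - 1*(-29722) = -53704 + 29722 = -23982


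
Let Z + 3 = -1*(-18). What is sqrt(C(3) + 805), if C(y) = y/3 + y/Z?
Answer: sqrt(20155)/5 ≈ 28.394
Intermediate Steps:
Z = 15 (Z = -3 - 1*(-18) = -3 + 18 = 15)
C(y) = 2*y/5 (C(y) = y/3 + y/15 = 2*y/5)
sqrt(C(3) + 805) = sqrt((2/5)*3 + 805) = sqrt(6/5 + 805) = sqrt(4031/5) = sqrt(20155)/5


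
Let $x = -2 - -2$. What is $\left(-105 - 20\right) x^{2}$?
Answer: $0$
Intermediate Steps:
$x = 0$ ($x = -2 + 2 = 0$)
$\left(-105 - 20\right) x^{2} = \left(-105 - 20\right) 0^{2} = \left(-125\right) 0 = 0$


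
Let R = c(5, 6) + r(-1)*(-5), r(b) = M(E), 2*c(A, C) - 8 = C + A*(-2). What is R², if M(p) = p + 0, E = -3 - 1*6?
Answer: 2209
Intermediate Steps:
c(A, C) = 4 + C/2 - A (c(A, C) = 4 + (C + A*(-2))/2 = 4 + (C - 2*A)/2 = 4 + (C/2 - A) = 4 + C/2 - A)
E = -9 (E = -3 - 6 = -9)
M(p) = p
r(b) = -9
R = 47 (R = (4 + (½)*6 - 1*5) - 9*(-5) = (4 + 3 - 5) + 45 = 2 + 45 = 47)
R² = 47² = 2209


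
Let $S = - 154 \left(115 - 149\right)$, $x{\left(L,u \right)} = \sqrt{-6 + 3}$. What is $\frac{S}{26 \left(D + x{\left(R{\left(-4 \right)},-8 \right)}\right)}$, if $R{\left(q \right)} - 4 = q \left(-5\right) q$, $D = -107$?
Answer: $- \frac{20009}{10634} - \frac{187 i \sqrt{3}}{10634} \approx -1.8816 - 0.030458 i$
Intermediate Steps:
$R{\left(q \right)} = 4 - 5 q^{2}$ ($R{\left(q \right)} = 4 + q \left(-5\right) q = 4 + - 5 q q = 4 - 5 q^{2}$)
$x{\left(L,u \right)} = i \sqrt{3}$ ($x{\left(L,u \right)} = \sqrt{-3} = i \sqrt{3}$)
$S = 5236$ ($S = \left(-154\right) \left(-34\right) = 5236$)
$\frac{S}{26 \left(D + x{\left(R{\left(-4 \right)},-8 \right)}\right)} = \frac{5236}{26 \left(-107 + i \sqrt{3}\right)} = \frac{5236}{-2782 + 26 i \sqrt{3}}$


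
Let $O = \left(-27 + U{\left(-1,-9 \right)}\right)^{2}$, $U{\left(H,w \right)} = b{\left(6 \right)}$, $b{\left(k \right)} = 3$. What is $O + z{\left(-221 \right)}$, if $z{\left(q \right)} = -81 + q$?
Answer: $274$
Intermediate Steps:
$U{\left(H,w \right)} = 3$
$O = 576$ ($O = \left(-27 + 3\right)^{2} = \left(-24\right)^{2} = 576$)
$O + z{\left(-221 \right)} = 576 - 302 = 274$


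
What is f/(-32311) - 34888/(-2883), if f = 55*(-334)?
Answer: 1180226878/93152613 ≈ 12.670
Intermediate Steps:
f = -18370
f/(-32311) - 34888/(-2883) = -18370/(-32311) - 34888/(-2883) = -18370*(-1/32311) - 34888*(-1/2883) = 18370/32311 + 34888/2883 = 1180226878/93152613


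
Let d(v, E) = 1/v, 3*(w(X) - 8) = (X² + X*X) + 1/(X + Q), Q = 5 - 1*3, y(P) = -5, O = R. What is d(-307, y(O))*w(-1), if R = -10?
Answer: -9/307 ≈ -0.029316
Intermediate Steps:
O = -10
Q = 2 (Q = 5 - 3 = 2)
w(X) = 8 + 1/(3*(2 + X)) + 2*X²/3 (w(X) = 8 + ((X² + X*X) + 1/(X + 2))/3 = 8 + ((X² + X²) + 1/(2 + X))/3 = 8 + (2*X² + 1/(2 + X))/3 = 8 + (1/(2 + X) + 2*X²)/3 = 8 + (1/(3*(2 + X)) + 2*X²/3) = 8 + 1/(3*(2 + X)) + 2*X²/3)
d(-307, y(O))*w(-1) = ((49 + 2*(-1)³ + 4*(-1)² + 24*(-1))/(3*(2 - 1)))/(-307) = -(49 + 2*(-1) + 4*1 - 24)/(921*1) = -(49 - 2 + 4 - 24)/921 = -27/921 = -1/307*9 = -9/307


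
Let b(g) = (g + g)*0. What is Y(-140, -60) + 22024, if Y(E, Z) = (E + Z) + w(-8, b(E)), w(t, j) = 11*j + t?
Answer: 21816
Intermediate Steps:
b(g) = 0 (b(g) = (2*g)*0 = 0)
w(t, j) = t + 11*j
Y(E, Z) = -8 + E + Z (Y(E, Z) = (E + Z) + (-8 + 11*0) = (E + Z) + (-8 + 0) = (E + Z) - 8 = -8 + E + Z)
Y(-140, -60) + 22024 = (-8 - 140 - 60) + 22024 = -208 + 22024 = 21816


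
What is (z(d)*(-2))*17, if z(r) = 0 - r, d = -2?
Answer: -68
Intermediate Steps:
z(r) = -r
(z(d)*(-2))*17 = (-1*(-2)*(-2))*17 = (2*(-2))*17 = -4*17 = -68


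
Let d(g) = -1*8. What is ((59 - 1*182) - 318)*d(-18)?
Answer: 3528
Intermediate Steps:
d(g) = -8
((59 - 1*182) - 318)*d(-18) = ((59 - 1*182) - 318)*(-8) = ((59 - 182) - 318)*(-8) = (-123 - 318)*(-8) = -441*(-8) = 3528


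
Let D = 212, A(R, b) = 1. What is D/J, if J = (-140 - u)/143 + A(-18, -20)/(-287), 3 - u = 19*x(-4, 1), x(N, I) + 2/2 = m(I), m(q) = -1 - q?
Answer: -8700692/57543 ≈ -151.20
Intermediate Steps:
x(N, I) = -2 - I (x(N, I) = -1 + (-1 - I) = -2 - I)
u = 60 (u = 3 - 19*(-2 - 1*1) = 3 - 19*(-2 - 1) = 3 - 19*(-3) = 3 - 1*(-57) = 3 + 57 = 60)
J = -57543/41041 (J = (-140 - 1*60)/143 + 1/(-287) = (-140 - 60)*(1/143) + 1*(-1/287) = -200*1/143 - 1/287 = -200/143 - 1/287 = -57543/41041 ≈ -1.4021)
D/J = 212/(-57543/41041) = 212*(-41041/57543) = -8700692/57543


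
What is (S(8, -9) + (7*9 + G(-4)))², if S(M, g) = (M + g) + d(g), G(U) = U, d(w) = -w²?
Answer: 529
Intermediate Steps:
S(M, g) = M + g - g² (S(M, g) = (M + g) - g² = M + g - g²)
(S(8, -9) + (7*9 + G(-4)))² = ((8 - 9 - 1*(-9)²) + (7*9 - 4))² = ((8 - 9 - 1*81) + (63 - 4))² = ((8 - 9 - 81) + 59)² = (-82 + 59)² = (-23)² = 529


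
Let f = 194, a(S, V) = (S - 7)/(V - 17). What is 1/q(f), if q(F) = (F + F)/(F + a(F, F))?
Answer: 34525/68676 ≈ 0.50272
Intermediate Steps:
a(S, V) = (-7 + S)/(-17 + V)
q(F) = 2*F/(F + (-7 + F)/(-17 + F)) (q(F) = (F + F)/(F + (-7 + F)/(-17 + F)) = (2*F)/(F + (-7 + F)/(-17 + F)) = 2*F/(F + (-7 + F)/(-17 + F)))
1/q(f) = 1/(2*194*(-17 + 194)/(-7 + 194 + 194*(-17 + 194))) = 1/(2*194*177/(-7 + 194 + 194*177)) = 1/(2*194*177/(-7 + 194 + 34338)) = 1/(2*194*177/34525) = 1/(2*194*(1/34525)*177) = 1/(68676/34525) = 34525/68676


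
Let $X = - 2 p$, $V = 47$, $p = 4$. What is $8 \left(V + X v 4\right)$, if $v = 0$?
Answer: $376$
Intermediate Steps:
$X = -8$ ($X = \left(-2\right) 4 = -8$)
$8 \left(V + X v 4\right) = 8 \left(47 + \left(-8\right) 0 \cdot 4\right) = 8 \left(47 + 0 \cdot 4\right) = 8 \left(47 + 0\right) = 8 \cdot 47 = 376$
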